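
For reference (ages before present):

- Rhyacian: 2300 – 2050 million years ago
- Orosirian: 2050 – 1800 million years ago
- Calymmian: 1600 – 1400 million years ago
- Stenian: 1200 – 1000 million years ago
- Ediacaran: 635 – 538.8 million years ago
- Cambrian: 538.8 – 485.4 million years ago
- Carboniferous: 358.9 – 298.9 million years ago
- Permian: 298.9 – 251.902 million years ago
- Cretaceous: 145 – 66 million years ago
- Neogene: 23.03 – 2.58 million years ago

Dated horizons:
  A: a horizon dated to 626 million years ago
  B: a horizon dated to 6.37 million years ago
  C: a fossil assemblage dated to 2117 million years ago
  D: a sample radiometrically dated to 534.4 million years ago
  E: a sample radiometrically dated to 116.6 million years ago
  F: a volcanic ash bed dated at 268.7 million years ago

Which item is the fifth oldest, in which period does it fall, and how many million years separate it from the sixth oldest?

Larger Ma means older, so oldest first: C 2117 > A 626 > D 534.4 > F 268.7 > E 116.6 > B 6.37.
Counting 5 along gives E (116.6 Ma); the excerpt puts that inside the Cretaceous, 145–66 Ma.
Next in line is B (6.37 Ma), and 116.6 − 6.37 = 110.23 Myr.

E, in the Cretaceous; 110.23 million years to B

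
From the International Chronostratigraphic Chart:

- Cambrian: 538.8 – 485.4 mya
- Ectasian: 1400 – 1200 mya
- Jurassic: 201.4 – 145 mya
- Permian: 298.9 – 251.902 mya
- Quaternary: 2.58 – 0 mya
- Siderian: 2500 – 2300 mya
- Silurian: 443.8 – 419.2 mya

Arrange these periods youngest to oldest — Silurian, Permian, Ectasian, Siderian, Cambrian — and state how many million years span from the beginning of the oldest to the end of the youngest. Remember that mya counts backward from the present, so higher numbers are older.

Start ages (Ma): Siderian 2500, Ectasian 1400, Cambrian 538.8, Silurian 443.8, Permian 298.9.
Ordered youngest to oldest: Permian, Silurian, Cambrian, Ectasian, Siderian.
Span = 2500 − 251.902 = 2248.098 Myr.

Permian, Silurian, Cambrian, Ectasian, Siderian; total span 2248.098 Myr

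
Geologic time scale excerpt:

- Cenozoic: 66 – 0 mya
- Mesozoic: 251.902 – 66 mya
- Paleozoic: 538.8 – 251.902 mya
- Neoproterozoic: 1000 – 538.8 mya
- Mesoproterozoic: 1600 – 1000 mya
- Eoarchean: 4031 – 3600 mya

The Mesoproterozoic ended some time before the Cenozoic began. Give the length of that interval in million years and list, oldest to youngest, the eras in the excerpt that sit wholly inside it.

The Mesoproterozoic closes at 1000 Ma and the Cenozoic opens at 66 Ma, so the interval is 1000 − 66 = 934 Myr.
An era fits inside if it starts at or after 1000 Ma and ends at or before 66 Ma; oldest first that gives Neoproterozoic, Paleozoic, Mesozoic.

934 million years; Neoproterozoic, Paleozoic, Mesozoic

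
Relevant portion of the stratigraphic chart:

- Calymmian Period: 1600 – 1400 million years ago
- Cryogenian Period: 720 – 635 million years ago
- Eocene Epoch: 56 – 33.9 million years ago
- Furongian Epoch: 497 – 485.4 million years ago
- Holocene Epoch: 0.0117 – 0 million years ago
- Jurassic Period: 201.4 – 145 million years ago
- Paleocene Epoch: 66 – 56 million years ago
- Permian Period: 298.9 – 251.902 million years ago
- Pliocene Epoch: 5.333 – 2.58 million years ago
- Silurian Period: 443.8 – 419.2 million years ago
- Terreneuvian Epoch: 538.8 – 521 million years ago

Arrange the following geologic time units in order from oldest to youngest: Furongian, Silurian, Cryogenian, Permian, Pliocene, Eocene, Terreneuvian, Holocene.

The oldest of these is Cryogenian (starts 720 Ma) and the youngest is Holocene (ends 0 Ma).
In between, by decreasing start age: Terreneuvian (538.8), Furongian (497), Silurian (443.8), Permian (298.9), Eocene (56), Pliocene (5.333).

Cryogenian, then Terreneuvian, then Furongian, then Silurian, then Permian, then Eocene, then Pliocene, then Holocene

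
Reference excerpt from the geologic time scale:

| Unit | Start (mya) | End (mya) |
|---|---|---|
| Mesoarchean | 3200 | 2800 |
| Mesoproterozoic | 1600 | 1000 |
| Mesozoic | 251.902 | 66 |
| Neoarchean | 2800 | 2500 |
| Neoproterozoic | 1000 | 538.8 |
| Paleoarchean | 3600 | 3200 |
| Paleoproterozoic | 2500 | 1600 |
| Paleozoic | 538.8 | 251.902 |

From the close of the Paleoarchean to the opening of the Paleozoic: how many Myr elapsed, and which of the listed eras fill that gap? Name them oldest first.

The Paleoarchean closes at 3200 Ma and the Paleozoic opens at 538.8 Ma, so the interval is 3200 − 538.8 = 2661.2 Myr.
An era fits inside if it starts at or after 3200 Ma and ends at or before 538.8 Ma; oldest first that gives Mesoarchean, Neoarchean, Paleoproterozoic, Mesoproterozoic, Neoproterozoic.

2661.2 million years; Mesoarchean, Neoarchean, Paleoproterozoic, Mesoproterozoic, Neoproterozoic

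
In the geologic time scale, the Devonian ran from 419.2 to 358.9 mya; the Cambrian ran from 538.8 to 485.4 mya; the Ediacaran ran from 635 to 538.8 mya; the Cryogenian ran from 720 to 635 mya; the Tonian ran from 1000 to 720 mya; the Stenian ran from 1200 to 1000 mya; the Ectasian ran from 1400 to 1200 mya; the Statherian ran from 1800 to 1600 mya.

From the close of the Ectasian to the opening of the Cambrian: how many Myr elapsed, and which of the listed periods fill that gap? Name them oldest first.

End of Ectasian = 1200 Ma; start of Cambrian = 538.8 Ma.
Gap = 1200 − 538.8 = 661.2 Myr.
Periods wholly inside 1200–538.8 Ma: Stenian (1200–1000), Tonian (1000–720), Cryogenian (720–635), Ediacaran (635–538.8).

661.2 million years; Stenian, Tonian, Cryogenian, Ediacaran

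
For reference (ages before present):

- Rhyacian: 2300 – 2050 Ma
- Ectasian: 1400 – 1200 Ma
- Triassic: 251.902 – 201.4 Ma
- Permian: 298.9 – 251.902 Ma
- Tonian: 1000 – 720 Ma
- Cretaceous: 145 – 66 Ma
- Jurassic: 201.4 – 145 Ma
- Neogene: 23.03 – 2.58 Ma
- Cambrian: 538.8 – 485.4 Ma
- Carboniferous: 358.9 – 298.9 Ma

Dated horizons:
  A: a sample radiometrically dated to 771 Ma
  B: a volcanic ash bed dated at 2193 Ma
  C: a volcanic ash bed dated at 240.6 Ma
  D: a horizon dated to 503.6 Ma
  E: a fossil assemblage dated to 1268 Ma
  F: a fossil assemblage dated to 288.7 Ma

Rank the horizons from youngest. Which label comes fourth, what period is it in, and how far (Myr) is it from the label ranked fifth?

Smaller Ma means younger, so youngest first: C 240.6 < F 288.7 < D 503.6 < A 771 < E 1268 < B 2193.
Counting 4 along gives A (771 Ma); the excerpt puts that inside the Tonian, 1000–720 Ma.
Next in line is E (1268 Ma), and 1268 − 771 = 497 Myr.

A, in the Tonian; 497 million years to E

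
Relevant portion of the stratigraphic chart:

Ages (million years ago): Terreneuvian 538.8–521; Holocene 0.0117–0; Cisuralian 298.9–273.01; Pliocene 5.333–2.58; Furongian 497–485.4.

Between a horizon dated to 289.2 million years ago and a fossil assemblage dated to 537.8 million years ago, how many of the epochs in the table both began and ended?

The older date is 537.8 Ma and the younger is 289.2 Ma.
Epochs with start < 537.8 and end > 289.2 Ma: Furongian (497–485.4).
That is 1 complete epoch.

1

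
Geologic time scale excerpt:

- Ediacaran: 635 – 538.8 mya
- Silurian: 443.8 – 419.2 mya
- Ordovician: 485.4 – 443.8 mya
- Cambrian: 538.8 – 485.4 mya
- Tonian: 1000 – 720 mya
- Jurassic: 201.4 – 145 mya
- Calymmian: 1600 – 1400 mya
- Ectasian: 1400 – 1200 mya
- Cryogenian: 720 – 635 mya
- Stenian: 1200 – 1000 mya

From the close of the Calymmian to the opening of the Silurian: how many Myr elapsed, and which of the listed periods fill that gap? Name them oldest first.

End of Calymmian = 1400 Ma; start of Silurian = 443.8 Ma.
Gap = 1400 − 443.8 = 956.2 Myr.
Periods wholly inside 1400–443.8 Ma: Ectasian (1400–1200), Stenian (1200–1000), Tonian (1000–720), Cryogenian (720–635), Ediacaran (635–538.8), Cambrian (538.8–485.4), Ordovician (485.4–443.8).

956.2 million years; Ectasian, Stenian, Tonian, Cryogenian, Ediacaran, Cambrian, Ordovician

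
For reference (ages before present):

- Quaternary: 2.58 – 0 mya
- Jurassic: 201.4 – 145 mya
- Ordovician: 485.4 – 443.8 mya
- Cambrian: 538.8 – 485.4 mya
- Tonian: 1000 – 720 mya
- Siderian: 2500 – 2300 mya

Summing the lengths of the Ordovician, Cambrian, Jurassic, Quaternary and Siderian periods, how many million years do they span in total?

Duration is start − end for each: (485.4 − 443.8) + (538.8 − 485.4) + (201.4 − 145) + (2.58 − 0) + (2500 − 2300).
That is 41.6 + 53.4 + 56.4 + 2.58 + 200, which totals 353.98 million years.

353.98 million years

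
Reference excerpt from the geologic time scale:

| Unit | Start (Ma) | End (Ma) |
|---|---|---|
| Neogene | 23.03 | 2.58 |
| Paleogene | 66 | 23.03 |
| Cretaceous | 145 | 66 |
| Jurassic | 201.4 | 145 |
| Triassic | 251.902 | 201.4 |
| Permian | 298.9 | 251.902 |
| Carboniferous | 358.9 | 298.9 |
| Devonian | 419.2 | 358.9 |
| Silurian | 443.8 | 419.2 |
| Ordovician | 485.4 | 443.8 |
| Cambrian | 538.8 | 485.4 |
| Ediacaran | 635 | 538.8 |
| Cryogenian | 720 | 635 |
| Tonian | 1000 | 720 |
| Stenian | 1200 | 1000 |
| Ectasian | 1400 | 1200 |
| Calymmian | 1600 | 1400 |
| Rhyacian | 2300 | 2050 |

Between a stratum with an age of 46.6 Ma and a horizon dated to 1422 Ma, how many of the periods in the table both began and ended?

14

The older date is 1422 Ma and the younger is 46.6 Ma.
Periods with start < 1422 and end > 46.6 Ma: Ectasian (1400–1200), Stenian (1200–1000), Tonian (1000–720), Cryogenian (720–635), Ediacaran (635–538.8), Cambrian (538.8–485.4), Ordovician (485.4–443.8), Silurian (443.8–419.2), Devonian (419.2–358.9), Carboniferous (358.9–298.9), Permian (298.9–251.902), Triassic (251.902–201.4), Jurassic (201.4–145), Cretaceous (145–66).
That is 14 complete periods.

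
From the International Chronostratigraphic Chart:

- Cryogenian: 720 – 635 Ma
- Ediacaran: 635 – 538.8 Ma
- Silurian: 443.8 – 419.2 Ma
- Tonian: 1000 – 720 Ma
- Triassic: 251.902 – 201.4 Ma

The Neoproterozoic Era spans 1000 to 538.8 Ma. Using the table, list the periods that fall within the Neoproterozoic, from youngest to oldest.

Periods with both bounds inside 1000–538.8 Ma: Ediacaran (635–538.8), Cryogenian (720–635), Tonian (1000–720).

Ediacaran, Cryogenian, Tonian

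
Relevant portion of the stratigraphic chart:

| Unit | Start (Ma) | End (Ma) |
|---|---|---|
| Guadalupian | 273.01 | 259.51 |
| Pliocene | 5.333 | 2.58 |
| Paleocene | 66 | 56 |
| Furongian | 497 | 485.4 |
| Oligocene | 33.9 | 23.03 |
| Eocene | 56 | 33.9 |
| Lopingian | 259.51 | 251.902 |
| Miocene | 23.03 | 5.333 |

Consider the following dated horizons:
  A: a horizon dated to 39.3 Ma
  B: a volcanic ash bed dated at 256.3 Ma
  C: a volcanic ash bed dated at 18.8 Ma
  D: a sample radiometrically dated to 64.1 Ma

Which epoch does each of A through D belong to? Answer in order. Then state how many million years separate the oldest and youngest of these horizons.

A — Eocene; B — Lopingian; C — Miocene; D — Paleocene; span 237.5 million years

Match each age against the start–end ranges in the excerpt: A = 39.3 Ma → Eocene (56–33.9); B = 256.3 Ma → Lopingian (259.51–251.902); C = 18.8 Ma → Miocene (23.03–5.333); D = 64.1 Ma → Paleocene (66–56).
The largest age is 256.3 Ma and the smallest is 18.8 Ma; their difference is 237.5 Myr.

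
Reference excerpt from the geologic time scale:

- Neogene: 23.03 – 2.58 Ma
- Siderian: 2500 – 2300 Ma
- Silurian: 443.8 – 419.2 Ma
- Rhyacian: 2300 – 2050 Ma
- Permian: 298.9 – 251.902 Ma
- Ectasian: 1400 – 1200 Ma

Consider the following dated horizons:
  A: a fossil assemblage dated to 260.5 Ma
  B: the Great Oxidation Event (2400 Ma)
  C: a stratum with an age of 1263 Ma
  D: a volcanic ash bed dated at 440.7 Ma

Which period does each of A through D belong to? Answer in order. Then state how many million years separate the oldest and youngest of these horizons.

Match each age against the start–end ranges in the excerpt: A = 260.5 Ma → Permian (298.9–251.902); B = 2400 Ma → Siderian (2500–2300); C = 1263 Ma → Ectasian (1400–1200); D = 440.7 Ma → Silurian (443.8–419.2).
The largest age is 2400 Ma and the smallest is 260.5 Ma; their difference is 2139.5 Myr.

A — Permian; B — Siderian; C — Ectasian; D — Silurian; span 2139.5 million years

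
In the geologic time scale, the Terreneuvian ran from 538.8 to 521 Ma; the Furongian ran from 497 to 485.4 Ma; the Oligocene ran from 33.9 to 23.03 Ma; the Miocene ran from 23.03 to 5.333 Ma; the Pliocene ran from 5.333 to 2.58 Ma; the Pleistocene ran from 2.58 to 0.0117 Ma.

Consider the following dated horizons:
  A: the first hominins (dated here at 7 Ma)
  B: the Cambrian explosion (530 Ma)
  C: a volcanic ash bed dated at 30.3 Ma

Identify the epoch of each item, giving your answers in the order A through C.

Match each age against the start–end ranges in the excerpt: A = 7 Ma → Miocene (23.03–5.333); B = 530 Ma → Terreneuvian (538.8–521); C = 30.3 Ma → Oligocene (33.9–23.03).

A — Miocene; B — Terreneuvian; C — Oligocene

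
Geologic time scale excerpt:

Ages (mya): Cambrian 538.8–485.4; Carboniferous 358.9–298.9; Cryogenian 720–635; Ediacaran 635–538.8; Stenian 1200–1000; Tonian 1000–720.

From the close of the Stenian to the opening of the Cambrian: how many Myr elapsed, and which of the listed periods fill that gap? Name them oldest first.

461.2 million years; Tonian, Cryogenian, Ediacaran

The Stenian closes at 1000 Ma and the Cambrian opens at 538.8 Ma, so the interval is 1000 − 538.8 = 461.2 Myr.
A period fits inside if it starts at or after 1000 Ma and ends at or before 538.8 Ma; oldest first that gives Tonian, Cryogenian, Ediacaran.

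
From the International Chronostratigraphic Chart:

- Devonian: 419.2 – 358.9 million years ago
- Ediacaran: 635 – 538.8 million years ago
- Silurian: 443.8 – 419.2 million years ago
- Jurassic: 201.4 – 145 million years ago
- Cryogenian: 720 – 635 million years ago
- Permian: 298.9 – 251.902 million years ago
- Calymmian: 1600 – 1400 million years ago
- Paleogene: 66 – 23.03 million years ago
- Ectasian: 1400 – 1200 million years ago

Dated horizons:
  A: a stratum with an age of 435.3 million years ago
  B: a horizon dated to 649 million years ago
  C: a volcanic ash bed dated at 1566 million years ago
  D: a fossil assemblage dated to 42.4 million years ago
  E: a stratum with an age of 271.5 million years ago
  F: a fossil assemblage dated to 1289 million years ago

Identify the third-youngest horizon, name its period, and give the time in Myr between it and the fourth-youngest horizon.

A, in the Silurian; 213.7 million years to B

Smaller Ma means younger, so youngest first: D 42.4 < E 271.5 < A 435.3 < B 649 < F 1289 < C 1566.
Counting 3 along gives A (435.3 Ma); the excerpt puts that inside the Silurian, 443.8–419.2 Ma.
Next in line is B (649 Ma), and 649 − 435.3 = 213.7 Myr.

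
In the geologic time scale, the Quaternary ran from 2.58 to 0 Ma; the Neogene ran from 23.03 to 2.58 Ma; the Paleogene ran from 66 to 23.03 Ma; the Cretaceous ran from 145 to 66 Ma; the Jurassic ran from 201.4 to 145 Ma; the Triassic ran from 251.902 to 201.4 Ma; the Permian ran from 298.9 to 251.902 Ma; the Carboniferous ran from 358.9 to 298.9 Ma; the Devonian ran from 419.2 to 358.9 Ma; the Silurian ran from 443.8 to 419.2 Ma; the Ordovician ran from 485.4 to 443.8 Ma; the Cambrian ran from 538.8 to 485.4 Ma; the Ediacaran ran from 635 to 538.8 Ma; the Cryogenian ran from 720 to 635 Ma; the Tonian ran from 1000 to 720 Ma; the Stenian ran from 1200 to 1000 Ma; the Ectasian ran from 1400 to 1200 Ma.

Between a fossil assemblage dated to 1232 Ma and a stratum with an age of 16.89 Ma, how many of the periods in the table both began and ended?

14

The older date is 1232 Ma and the younger is 16.89 Ma.
Periods with start < 1232 and end > 16.89 Ma: Stenian (1200–1000), Tonian (1000–720), Cryogenian (720–635), Ediacaran (635–538.8), Cambrian (538.8–485.4), Ordovician (485.4–443.8), Silurian (443.8–419.2), Devonian (419.2–358.9), Carboniferous (358.9–298.9), Permian (298.9–251.902), Triassic (251.902–201.4), Jurassic (201.4–145), Cretaceous (145–66), Paleogene (66–23.03).
That is 14 complete periods.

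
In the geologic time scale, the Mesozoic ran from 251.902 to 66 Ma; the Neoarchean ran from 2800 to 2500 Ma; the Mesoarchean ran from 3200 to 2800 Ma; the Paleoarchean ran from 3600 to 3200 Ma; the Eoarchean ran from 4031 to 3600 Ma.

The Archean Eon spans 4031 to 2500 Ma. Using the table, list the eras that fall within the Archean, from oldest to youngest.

Eras with both bounds inside 4031–2500 Ma: Eoarchean (4031–3600), Paleoarchean (3600–3200), Mesoarchean (3200–2800), Neoarchean (2800–2500).

Eoarchean, Paleoarchean, Mesoarchean, Neoarchean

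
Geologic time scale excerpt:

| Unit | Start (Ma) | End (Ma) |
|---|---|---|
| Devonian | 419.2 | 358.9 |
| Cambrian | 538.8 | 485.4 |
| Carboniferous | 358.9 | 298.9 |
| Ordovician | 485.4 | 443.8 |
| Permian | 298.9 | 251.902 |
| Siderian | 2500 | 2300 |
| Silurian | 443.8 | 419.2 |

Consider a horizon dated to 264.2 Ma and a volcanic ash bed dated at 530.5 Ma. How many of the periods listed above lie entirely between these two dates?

4

530.5 Ma sits inside the Cambrian (538.8–485.4) and 264.2 Ma inside the Permian (298.9–251.902); neither of those is wholly between the two dates.
The listed periods lying completely between them are Ordovician, Silurian, Devonian, Carboniferous — 4 in all.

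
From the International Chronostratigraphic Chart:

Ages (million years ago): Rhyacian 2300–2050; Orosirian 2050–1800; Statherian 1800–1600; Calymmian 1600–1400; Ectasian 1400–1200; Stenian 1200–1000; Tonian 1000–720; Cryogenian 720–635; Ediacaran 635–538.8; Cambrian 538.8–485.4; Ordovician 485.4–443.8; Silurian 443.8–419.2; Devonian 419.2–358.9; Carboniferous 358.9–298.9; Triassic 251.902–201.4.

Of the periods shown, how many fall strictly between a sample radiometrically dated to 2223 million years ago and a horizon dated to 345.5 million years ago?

12

The older date is 2223 Ma and the younger is 345.5 Ma.
Periods with start < 2223 and end > 345.5 Ma: Orosirian (2050–1800), Statherian (1800–1600), Calymmian (1600–1400), Ectasian (1400–1200), Stenian (1200–1000), Tonian (1000–720), Cryogenian (720–635), Ediacaran (635–538.8), Cambrian (538.8–485.4), Ordovician (485.4–443.8), Silurian (443.8–419.2), Devonian (419.2–358.9).
That is 12 complete periods.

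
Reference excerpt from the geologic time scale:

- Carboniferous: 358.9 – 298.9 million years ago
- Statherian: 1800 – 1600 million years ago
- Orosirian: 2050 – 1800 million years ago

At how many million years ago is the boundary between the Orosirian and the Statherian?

The Orosirian ends and the Statherian begins at 1800 million years ago.

1800 million years ago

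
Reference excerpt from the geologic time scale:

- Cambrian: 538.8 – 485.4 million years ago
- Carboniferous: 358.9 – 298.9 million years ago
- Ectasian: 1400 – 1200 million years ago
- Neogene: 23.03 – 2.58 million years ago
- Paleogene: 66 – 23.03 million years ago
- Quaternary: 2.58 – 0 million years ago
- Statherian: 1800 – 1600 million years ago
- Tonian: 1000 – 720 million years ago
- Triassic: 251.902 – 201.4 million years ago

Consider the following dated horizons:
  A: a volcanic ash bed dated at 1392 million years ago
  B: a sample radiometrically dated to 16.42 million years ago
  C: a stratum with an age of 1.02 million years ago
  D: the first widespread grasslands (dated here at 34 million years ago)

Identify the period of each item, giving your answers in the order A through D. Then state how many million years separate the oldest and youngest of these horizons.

A — Ectasian; B — Neogene; C — Quaternary; D — Paleogene; span 1390.98 million years

A: 1392 Ma lies in 1400–1200 Ma, so Ectasian.
B: 16.42 Ma lies in 23.03–2.58 Ma, so Neogene.
C: 1.02 Ma lies in 2.58–0 Ma, so Quaternary.
D: 34 Ma lies in 66–23.03 Ma, so Paleogene.
Oldest = 1392 Ma, youngest = 1.02 Ma → span 1390.98 Myr.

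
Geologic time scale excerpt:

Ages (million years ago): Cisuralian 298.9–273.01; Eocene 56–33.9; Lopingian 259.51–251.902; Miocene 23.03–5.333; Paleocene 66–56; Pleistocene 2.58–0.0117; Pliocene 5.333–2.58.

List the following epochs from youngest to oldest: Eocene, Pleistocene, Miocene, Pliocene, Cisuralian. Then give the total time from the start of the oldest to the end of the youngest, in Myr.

From the excerpt: Eocene 56–33.9; Pleistocene 2.58–0.0117; Miocene 23.03–5.333; Pliocene 5.333–2.58; Cisuralian 298.9–273.01 (Ma).
Larger Ma is earlier, so the oldest is Cisuralian and the youngest is Pleistocene; youngest to oldest: Pleistocene, Pliocene, Miocene, Eocene, Cisuralian.
Oldest start 298.9 minus youngest end 0.0117 gives 298.8883 Myr overall.

Pleistocene, Pliocene, Miocene, Eocene, Cisuralian; total span 298.8883 Myr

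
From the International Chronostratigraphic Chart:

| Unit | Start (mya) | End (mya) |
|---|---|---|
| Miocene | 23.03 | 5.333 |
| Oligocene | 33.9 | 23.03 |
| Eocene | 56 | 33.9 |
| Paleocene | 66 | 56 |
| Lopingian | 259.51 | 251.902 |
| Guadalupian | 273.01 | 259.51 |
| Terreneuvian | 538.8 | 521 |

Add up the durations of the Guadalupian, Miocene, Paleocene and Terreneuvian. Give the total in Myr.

58.997 million years

Duration is start − end for each: (273.01 − 259.51) + (23.03 − 5.333) + (66 − 56) + (538.8 − 521).
That is 13.5 + 17.697 + 10 + 17.8, which totals 58.997 million years.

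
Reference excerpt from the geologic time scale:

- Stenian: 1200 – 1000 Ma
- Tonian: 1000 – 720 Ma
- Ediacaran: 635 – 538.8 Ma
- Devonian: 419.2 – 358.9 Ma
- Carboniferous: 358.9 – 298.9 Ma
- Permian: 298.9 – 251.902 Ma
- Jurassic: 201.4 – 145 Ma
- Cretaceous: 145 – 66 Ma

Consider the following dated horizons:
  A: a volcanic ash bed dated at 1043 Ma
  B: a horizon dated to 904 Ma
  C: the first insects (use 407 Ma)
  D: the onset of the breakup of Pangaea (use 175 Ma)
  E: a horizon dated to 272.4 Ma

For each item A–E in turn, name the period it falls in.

A — Stenian; B — Tonian; C — Devonian; D — Jurassic; E — Permian

Match each age against the start–end ranges in the excerpt: A = 1043 Ma → Stenian (1200–1000); B = 904 Ma → Tonian (1000–720); C = 407 Ma → Devonian (419.2–358.9); D = 175 Ma → Jurassic (201.4–145); E = 272.4 Ma → Permian (298.9–251.902).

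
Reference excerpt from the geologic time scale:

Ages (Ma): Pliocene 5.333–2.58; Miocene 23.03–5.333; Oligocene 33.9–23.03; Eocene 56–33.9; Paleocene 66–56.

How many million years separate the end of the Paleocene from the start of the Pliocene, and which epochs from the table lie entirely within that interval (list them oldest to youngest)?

50.667 million years; Eocene, Oligocene, Miocene

The Paleocene closes at 56 Ma and the Pliocene opens at 5.333 Ma, so the interval is 56 − 5.333 = 50.667 Myr.
An epoch fits inside if it starts at or after 56 Ma and ends at or before 5.333 Ma; oldest first that gives Eocene, Oligocene, Miocene.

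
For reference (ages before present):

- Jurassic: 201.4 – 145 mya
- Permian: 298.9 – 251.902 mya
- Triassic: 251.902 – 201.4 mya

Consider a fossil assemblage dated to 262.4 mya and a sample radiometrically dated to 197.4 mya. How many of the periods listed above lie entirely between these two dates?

1

262.4 Ma sits inside the Permian (298.9–251.902) and 197.4 Ma inside the Jurassic (201.4–145); neither of those is wholly between the two dates.
The listed periods lying completely between them are Triassic — 1 in all.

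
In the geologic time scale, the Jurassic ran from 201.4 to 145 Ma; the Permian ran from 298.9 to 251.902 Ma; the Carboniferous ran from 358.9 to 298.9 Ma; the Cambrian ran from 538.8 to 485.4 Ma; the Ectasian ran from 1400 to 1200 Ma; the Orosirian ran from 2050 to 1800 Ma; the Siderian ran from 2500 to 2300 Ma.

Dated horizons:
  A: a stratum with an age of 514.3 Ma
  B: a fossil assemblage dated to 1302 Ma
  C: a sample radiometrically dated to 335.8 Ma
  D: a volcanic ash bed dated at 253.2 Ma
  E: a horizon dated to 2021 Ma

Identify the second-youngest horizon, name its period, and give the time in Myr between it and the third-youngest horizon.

C, in the Carboniferous; 178.5 million years to A

Sorted youngest-first by Ma: D (253.2), C (335.8), A (514.3), B (1302), E (2021).
The second youngest is C at 335.8 Ma, which lies in 358.9–298.9 Ma: the Carboniferous.
The third youngest is A at 514.3 Ma; separation = |335.8 − 514.3| = 178.5 Myr.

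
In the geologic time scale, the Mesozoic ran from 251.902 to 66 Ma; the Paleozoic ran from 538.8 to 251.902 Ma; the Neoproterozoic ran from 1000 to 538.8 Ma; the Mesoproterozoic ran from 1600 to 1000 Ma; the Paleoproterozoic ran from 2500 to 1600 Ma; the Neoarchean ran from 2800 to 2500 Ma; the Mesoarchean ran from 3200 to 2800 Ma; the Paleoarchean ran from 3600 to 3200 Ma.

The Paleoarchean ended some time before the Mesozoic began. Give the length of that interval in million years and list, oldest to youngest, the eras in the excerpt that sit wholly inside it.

End of Paleoarchean = 3200 Ma; start of Mesozoic = 251.902 Ma.
Gap = 3200 − 251.902 = 2948.098 Myr.
Eras wholly inside 3200–251.902 Ma: Mesoarchean (3200–2800), Neoarchean (2800–2500), Paleoproterozoic (2500–1600), Mesoproterozoic (1600–1000), Neoproterozoic (1000–538.8), Paleozoic (538.8–251.902).

2948.098 million years; Mesoarchean, Neoarchean, Paleoproterozoic, Mesoproterozoic, Neoproterozoic, Paleozoic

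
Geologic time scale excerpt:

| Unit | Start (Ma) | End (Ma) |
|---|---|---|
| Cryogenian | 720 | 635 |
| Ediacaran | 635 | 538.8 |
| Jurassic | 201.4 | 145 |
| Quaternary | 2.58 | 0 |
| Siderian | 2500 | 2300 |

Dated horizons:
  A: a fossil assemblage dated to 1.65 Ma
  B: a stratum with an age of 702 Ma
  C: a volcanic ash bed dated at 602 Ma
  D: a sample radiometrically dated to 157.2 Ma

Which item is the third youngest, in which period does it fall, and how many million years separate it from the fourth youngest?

Sorted youngest-first by Ma: A (1.65), D (157.2), C (602), B (702).
The third youngest is C at 602 Ma, which lies in 635–538.8 Ma: the Ediacaran.
The fourth youngest is B at 702 Ma; separation = |602 − 702| = 100 Myr.

C, in the Ediacaran; 100 million years to B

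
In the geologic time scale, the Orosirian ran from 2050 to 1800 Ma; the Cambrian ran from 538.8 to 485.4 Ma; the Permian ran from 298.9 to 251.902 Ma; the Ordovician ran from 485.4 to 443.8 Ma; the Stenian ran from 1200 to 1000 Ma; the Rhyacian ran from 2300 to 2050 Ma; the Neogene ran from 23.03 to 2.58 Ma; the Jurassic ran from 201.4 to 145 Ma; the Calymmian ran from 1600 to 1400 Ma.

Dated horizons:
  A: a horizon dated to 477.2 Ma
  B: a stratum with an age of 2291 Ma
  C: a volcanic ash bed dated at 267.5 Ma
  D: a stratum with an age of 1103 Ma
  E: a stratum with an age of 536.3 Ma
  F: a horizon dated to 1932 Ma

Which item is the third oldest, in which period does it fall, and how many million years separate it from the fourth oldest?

Larger Ma means older, so oldest first: B 2291 > F 1932 > D 1103 > E 536.3 > A 477.2 > C 267.5.
Counting 3 along gives D (1103 Ma); the excerpt puts that inside the Stenian, 1200–1000 Ma.
Next in line is E (536.3 Ma), and 1103 − 536.3 = 566.7 Myr.

D, in the Stenian; 566.7 million years to E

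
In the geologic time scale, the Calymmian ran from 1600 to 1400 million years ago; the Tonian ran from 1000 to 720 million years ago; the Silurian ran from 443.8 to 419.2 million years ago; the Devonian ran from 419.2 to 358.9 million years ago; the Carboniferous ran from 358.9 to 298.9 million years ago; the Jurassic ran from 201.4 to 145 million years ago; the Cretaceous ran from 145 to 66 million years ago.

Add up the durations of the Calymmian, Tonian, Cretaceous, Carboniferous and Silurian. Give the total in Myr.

643.6 million years

Duration is start − end for each: (1600 − 1400) + (1000 − 720) + (145 − 66) + (358.9 − 298.9) + (443.8 − 419.2).
That is 200 + 280 + 79 + 60 + 24.6, which totals 643.6 million years.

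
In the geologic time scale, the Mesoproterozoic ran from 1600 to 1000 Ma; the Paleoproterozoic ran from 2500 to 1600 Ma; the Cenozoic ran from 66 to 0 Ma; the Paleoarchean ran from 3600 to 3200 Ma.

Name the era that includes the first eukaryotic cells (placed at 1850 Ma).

1850 Ma lies between 2500 and 1600 Ma, so it falls in the Paleoproterozoic.

Paleoproterozoic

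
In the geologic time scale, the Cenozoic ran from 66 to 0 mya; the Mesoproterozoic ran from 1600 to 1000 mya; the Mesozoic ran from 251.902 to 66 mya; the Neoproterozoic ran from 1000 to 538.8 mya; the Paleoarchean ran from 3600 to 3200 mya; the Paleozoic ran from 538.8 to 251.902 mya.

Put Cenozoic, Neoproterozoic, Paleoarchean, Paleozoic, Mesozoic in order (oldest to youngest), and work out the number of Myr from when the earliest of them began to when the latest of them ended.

Paleoarchean, Neoproterozoic, Paleozoic, Mesozoic, Cenozoic; total span 3600 Myr

Start ages (Ma): Paleoarchean 3600, Neoproterozoic 1000, Paleozoic 538.8, Mesozoic 251.902, Cenozoic 66.
Ordered oldest to youngest: Paleoarchean, Neoproterozoic, Paleozoic, Mesozoic, Cenozoic.
Span = 3600 − 0 = 3600 Myr.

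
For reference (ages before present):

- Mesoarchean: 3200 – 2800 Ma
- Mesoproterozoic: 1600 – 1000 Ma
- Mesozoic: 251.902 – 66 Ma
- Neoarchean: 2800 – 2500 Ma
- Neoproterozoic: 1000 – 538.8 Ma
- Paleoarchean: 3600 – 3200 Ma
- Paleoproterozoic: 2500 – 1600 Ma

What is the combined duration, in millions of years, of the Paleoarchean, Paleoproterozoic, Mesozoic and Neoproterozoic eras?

1947.102 million years

Duration is start − end for each: (3600 − 3200) + (2500 − 1600) + (251.902 − 66) + (1000 − 538.8).
That is 400 + 900 + 185.902 + 461.2, which totals 1947.102 million years.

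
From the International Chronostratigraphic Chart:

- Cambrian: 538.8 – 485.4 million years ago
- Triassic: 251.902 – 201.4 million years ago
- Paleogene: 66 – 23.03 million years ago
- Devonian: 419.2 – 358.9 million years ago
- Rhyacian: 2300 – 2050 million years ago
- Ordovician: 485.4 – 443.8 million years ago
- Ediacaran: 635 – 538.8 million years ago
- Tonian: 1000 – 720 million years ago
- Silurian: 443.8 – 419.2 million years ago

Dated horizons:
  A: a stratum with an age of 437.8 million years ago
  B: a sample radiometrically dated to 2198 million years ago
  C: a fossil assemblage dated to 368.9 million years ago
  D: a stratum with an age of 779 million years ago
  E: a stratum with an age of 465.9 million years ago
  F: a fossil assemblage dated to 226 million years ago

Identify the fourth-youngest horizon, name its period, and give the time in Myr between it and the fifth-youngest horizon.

E, in the Ordovician; 313.1 million years to D

Smaller Ma means younger, so youngest first: F 226 < C 368.9 < A 437.8 < E 465.9 < D 779 < B 2198.
Counting 4 along gives E (465.9 Ma); the excerpt puts that inside the Ordovician, 485.4–443.8 Ma.
Next in line is D (779 Ma), and 779 − 465.9 = 313.1 Myr.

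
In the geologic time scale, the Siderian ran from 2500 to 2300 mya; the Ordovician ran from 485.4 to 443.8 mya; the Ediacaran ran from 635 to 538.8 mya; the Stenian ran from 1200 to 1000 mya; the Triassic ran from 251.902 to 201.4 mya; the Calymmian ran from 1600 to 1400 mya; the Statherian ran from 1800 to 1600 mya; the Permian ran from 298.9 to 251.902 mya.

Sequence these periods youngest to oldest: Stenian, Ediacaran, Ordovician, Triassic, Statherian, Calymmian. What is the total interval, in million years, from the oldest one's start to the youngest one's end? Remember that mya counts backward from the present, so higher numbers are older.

From the excerpt: Stenian 1200–1000; Ediacaran 635–538.8; Ordovician 485.4–443.8; Triassic 251.902–201.4; Statherian 1800–1600; Calymmian 1600–1400 (Ma).
Larger Ma is earlier, so the oldest is Statherian and the youngest is Triassic; youngest to oldest: Triassic, Ordovician, Ediacaran, Stenian, Calymmian, Statherian.
Oldest start 1800 minus youngest end 201.4 gives 1598.6 Myr overall.

Triassic, Ordovician, Ediacaran, Stenian, Calymmian, Statherian; total span 1598.6 Myr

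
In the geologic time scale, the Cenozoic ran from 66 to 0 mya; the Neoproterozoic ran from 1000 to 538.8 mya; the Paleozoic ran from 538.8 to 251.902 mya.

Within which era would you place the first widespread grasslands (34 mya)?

Cenozoic

34 Ma lies between 66 and 0 Ma, so it falls in the Cenozoic.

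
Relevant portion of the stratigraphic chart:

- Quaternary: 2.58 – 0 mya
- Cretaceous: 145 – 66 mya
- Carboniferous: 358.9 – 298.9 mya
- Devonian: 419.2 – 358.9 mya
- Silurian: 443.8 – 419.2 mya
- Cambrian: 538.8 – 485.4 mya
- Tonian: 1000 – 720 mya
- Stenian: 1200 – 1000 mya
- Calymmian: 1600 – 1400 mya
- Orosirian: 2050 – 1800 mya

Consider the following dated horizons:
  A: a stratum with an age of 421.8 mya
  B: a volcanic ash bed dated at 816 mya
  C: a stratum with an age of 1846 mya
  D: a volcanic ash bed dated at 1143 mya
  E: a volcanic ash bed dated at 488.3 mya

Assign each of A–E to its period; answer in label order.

A — Silurian; B — Tonian; C — Orosirian; D — Stenian; E — Cambrian

Match each age against the start–end ranges in the excerpt: A = 421.8 Ma → Silurian (443.8–419.2); B = 816 Ma → Tonian (1000–720); C = 1846 Ma → Orosirian (2050–1800); D = 1143 Ma → Stenian (1200–1000); E = 488.3 Ma → Cambrian (538.8–485.4).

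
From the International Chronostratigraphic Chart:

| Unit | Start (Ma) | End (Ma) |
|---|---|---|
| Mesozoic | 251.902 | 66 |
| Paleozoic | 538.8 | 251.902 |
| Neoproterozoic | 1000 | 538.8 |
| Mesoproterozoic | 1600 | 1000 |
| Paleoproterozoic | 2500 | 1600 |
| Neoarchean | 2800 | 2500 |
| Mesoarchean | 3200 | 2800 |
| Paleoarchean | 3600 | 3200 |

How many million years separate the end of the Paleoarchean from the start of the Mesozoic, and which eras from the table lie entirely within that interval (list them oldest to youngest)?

End of Paleoarchean = 3200 Ma; start of Mesozoic = 251.902 Ma.
Gap = 3200 − 251.902 = 2948.098 Myr.
Eras wholly inside 3200–251.902 Ma: Mesoarchean (3200–2800), Neoarchean (2800–2500), Paleoproterozoic (2500–1600), Mesoproterozoic (1600–1000), Neoproterozoic (1000–538.8), Paleozoic (538.8–251.902).

2948.098 million years; Mesoarchean, Neoarchean, Paleoproterozoic, Mesoproterozoic, Neoproterozoic, Paleozoic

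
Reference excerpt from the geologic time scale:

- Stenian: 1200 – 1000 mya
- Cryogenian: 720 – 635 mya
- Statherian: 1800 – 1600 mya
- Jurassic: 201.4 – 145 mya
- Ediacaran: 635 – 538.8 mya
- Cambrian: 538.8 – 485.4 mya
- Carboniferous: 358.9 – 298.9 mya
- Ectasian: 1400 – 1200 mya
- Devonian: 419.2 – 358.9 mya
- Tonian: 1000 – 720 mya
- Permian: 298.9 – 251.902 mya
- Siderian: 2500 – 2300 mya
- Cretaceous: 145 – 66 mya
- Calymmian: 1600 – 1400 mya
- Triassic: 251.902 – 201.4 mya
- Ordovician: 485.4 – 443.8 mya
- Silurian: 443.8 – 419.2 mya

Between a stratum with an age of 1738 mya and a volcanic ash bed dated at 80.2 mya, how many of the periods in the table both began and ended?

The older date is 1738 Ma and the younger is 80.2 Ma.
Periods with start < 1738 and end > 80.2 Ma: Calymmian (1600–1400), Ectasian (1400–1200), Stenian (1200–1000), Tonian (1000–720), Cryogenian (720–635), Ediacaran (635–538.8), Cambrian (538.8–485.4), Ordovician (485.4–443.8), Silurian (443.8–419.2), Devonian (419.2–358.9), Carboniferous (358.9–298.9), Permian (298.9–251.902), Triassic (251.902–201.4), Jurassic (201.4–145).
That is 14 complete periods.

14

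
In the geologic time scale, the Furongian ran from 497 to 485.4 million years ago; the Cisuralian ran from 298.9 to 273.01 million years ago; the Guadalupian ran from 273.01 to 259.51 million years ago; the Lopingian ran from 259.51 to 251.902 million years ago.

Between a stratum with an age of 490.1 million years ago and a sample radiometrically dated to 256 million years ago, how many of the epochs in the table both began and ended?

490.1 Ma sits inside the Furongian (497–485.4) and 256 Ma inside the Lopingian (259.51–251.902); neither of those is wholly between the two dates.
The listed epochs lying completely between them are Cisuralian, Guadalupian — 2 in all.

2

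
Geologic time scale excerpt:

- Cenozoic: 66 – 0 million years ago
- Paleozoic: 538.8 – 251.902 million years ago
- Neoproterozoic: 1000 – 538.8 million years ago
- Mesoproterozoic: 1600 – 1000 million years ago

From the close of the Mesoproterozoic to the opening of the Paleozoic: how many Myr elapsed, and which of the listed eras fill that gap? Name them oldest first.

The Mesoproterozoic closes at 1000 Ma and the Paleozoic opens at 538.8 Ma, so the interval is 1000 − 538.8 = 461.2 Myr.
An era fits inside if it starts at or after 1000 Ma and ends at or before 538.8 Ma; oldest first that gives Neoproterozoic.

461.2 million years; Neoproterozoic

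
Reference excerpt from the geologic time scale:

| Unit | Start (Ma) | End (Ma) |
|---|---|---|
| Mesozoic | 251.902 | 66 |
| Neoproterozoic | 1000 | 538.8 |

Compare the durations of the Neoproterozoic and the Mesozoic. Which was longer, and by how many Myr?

Neoproterozoic: 1000 − 538.8 = 461.2 Myr.
Mesozoic: 251.902 − 66 = 185.902 Myr.
Difference: 461.2 − 185.902 = 275.298 Myr, so the Neoproterozoic was longer.

Neoproterozoic, by 275.298 million years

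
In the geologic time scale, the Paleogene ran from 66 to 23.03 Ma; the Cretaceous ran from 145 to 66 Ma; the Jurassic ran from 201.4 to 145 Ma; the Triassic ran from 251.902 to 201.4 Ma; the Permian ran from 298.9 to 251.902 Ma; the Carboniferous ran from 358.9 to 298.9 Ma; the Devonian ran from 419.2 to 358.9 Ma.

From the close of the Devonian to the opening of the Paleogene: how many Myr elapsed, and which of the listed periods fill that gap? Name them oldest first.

292.9 million years; Carboniferous, Permian, Triassic, Jurassic, Cretaceous

End of Devonian = 358.9 Ma; start of Paleogene = 66 Ma.
Gap = 358.9 − 66 = 292.9 Myr.
Periods wholly inside 358.9–66 Ma: Carboniferous (358.9–298.9), Permian (298.9–251.902), Triassic (251.902–201.4), Jurassic (201.4–145), Cretaceous (145–66).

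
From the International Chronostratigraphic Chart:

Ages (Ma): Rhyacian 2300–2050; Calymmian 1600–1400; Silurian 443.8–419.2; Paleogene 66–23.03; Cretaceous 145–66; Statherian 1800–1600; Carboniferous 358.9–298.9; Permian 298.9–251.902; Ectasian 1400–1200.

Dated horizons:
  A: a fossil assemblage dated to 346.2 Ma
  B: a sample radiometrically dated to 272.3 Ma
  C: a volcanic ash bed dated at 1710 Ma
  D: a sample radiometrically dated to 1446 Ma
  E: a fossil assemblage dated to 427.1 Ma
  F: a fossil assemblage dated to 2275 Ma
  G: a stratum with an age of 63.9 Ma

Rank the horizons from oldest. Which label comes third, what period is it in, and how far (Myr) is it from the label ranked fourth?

D, in the Calymmian; 1018.9 million years to E

Larger Ma means older, so oldest first: F 2275 > C 1710 > D 1446 > E 427.1 > A 346.2 > B 272.3 > G 63.9.
Counting 3 along gives D (1446 Ma); the excerpt puts that inside the Calymmian, 1600–1400 Ma.
Next in line is E (427.1 Ma), and 1446 − 427.1 = 1018.9 Myr.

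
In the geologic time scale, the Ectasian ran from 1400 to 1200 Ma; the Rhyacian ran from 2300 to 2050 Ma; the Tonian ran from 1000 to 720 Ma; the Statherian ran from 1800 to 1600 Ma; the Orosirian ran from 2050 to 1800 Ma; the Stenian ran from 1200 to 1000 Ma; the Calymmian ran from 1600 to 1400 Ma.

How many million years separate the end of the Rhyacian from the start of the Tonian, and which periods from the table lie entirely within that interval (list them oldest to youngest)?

1050 million years; Orosirian, Statherian, Calymmian, Ectasian, Stenian

End of Rhyacian = 2050 Ma; start of Tonian = 1000 Ma.
Gap = 2050 − 1000 = 1050 Myr.
Periods wholly inside 2050–1000 Ma: Orosirian (2050–1800), Statherian (1800–1600), Calymmian (1600–1400), Ectasian (1400–1200), Stenian (1200–1000).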